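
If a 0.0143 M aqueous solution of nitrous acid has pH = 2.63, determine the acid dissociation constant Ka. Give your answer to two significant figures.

Ka = 4.6 × 10^-4

[H+] = 10^(-2.63) = 2.34 × 10^-3 M
At equilibrium [HA] = 0.0143 − 2.34 × 10^-3 = 1.20 × 10^-2 M
Ka = [H+][A-]/[HA] = (2.34 × 10^-3)² / 1.20 × 10^-2 = 4.6 × 10^-4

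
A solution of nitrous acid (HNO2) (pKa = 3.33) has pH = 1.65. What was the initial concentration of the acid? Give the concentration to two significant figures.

[H+] = 10^(-1.65) = 2.24 × 10^-2 M = x
Ka = 10^(−3.33) = 4.68 × 10^-4
Ka = x²/(C₀ − x) ⇒ C₀ = x + x²/Ka
C₀ = 2.24 × 10^-2 + (2.24 × 10^-2)²/(4.68 × 10^-4) = 1.09 M

C₀ = 1.1 M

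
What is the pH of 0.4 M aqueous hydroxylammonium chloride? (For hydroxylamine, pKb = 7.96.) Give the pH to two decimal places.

pH = 3.22

NH3OH+ is the conjugate acid of the weak base NH2OH.
Kb = 10^(−7.96) = 1.10 × 10^-8
Ka = Kw/Kb = 1.0×10^-14 / 1.10 × 10^-8 = 9.09 × 10^-7
Let x = [H+] at equilibrium. Ka = x²/(0.4 − x).
Since Ka ≪ C₀, x ≈ √(Ka·C₀) = 6.03 × 10^-4 M.
pH = −log[H+] = −log(6.03 × 10^-4) = 3.22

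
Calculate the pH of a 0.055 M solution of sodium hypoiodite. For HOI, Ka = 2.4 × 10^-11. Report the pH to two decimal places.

pH = 11.66

OI- is the conjugate base of the weak acid HOI.
Kb = Kw/Ka = 1.0×10^-14 / 2.4 × 10^-11 = 4.17 × 10^-4
From the ICE table, Kb = [OH-]²/(0.055 − [OH-]) = 4.17 × 10^-4.
Here C₀/Kb ≈ 132, so the small-[OH-] approximation fails. Use the quadratic:
[OH-] = (−Kb + √(Kb² + 4·Kb·C₀))/2 = 4.59 × 10^-3 M
pOH = 2.34, so pH = 14.00 − pOH = 11.66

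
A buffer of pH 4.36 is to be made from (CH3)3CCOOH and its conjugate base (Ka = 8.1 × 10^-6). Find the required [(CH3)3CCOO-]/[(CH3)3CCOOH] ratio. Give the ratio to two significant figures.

ratio = 0.19

pKa = -log(8.1 × 10^-6) = 5.092
pH = pKa + log(r) ⇒ log(r) = 4.36 − 5.092 = -0.732
r = [(CH3)3CCOO-]/[(CH3)3CCOOH] = 10^(-0.732) = 0.185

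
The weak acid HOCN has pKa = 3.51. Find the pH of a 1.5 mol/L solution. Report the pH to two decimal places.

HOCN ⇌ OCN- + H+
Ka = 10^(−3.51) = 3.09 × 10^-4
Ka = [H+]²/(1.5 − [H+]) = 3.09 × 10^-4
Neglecting [H+] in the denominator: [H+] = √(3.09 × 10^-4 × 1.5) = 2.15 × 10^-2 M
([H+]/C₀ = 1.4% < 5%, so the approximation holds.)
pH = −log[H+] = −log(2.15 × 10^-2) = 1.67

pH = 1.67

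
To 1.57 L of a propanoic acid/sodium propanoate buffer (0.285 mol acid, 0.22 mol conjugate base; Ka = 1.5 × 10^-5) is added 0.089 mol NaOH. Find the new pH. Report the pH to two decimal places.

pH = 5.02

OH- converts CH3CH2COOH to CH3CH2COO-: CH3CH2COOH → 0.196 mol, CH3CH2COO- → 0.309 mol.
pKa = −log(1.5 × 10^-5) = 4.824
pH = pKa + log([A⁻]/[HA]) = 4.824 + log(0.309/0.196) = 4.824 +0.198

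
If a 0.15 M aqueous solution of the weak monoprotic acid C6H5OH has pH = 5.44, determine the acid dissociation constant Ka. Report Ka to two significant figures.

Ka = 8.8 × 10^-11

[H+] = 10^(-5.44) = 3.63 × 10^-6 M
At equilibrium [HA] = 0.15 − 3.63 × 10^-6 = 1.50 × 10^-1 M
Ka = [H+][A-]/[HA] = (3.63 × 10^-6)² / 1.50 × 10^-1 = 8.8 × 10^-11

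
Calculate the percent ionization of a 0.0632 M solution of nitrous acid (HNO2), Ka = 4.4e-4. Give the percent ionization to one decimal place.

HNO2 ⇌ NO2- + H+; let x = [H+] at equilibrium.
Solve x² + 0.00044x − 2.78e-05 = 0 → x = 5.06 × 10^-3 M
% ionization = x/C₀ × 100% = 5.06 × 10^-3/0.0632 × 100% = 8.0%

8.0%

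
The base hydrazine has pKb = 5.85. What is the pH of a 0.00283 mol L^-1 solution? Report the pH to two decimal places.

pH = 9.80

N2H4 + H2O ⇌ N2H5+ + OH-
Kb = 10^(−5.85) = 1.41 × 10^-6
From the ICE table, Kb = x²/(0.00283 − x) = 1.41 × 10^-6.
Since Kb ≪ C₀, x ≈ √(Kb·C₀) = 6.32 × 10^-5 M.
(x/C₀ = 2.2% < 5%, so the approximation holds.)
pOH = 4.20, so pH = 14.00 − pOH = 9.80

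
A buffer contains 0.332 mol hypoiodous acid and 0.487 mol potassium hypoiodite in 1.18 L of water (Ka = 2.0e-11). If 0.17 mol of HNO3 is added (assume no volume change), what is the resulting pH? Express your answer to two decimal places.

Added H+ converts OI- to HOI: HOI → 0.502 mol, OI- → 0.317 mol.
pKa = −log(2.0 × 10^-11) = 10.699
pH = pKa + log(n_OI-/n_HOI) = 10.699 + log(0.317/0.502) = 10.699 + (-0.200)

pH = 10.50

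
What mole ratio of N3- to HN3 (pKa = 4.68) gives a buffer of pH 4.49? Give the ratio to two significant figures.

pH = pKa + log(r) ⇒ log(r) = 4.49 − 4.68 = -0.19
r = [N3-]/[HN3] = 10^(-0.19) = 0.646

ratio = 0.65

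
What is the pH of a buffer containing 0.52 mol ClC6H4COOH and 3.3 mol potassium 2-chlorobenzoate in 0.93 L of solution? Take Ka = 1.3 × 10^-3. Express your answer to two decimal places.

pH = 3.69

pKa = −log(1.3 × 10^-3) = 2.886
pH = pKa + log([A⁻]/[HA]) = 2.886 + log(3.3/0.52)
pH = 2.886 + (+0.803) = 3.69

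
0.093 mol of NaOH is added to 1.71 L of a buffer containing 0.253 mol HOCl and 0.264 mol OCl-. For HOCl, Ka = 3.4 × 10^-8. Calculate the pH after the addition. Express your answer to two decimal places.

After neutralization: n(HOCl) = 0.16 mol, n(OCl-) = 0.357 mol.
pKa = −log(3.4 × 10^-8) = 7.469
Henderson–Hasselbalch with mole ratio 0.357/0.16: pH = 7.469 + (+0.349)

pH = 7.82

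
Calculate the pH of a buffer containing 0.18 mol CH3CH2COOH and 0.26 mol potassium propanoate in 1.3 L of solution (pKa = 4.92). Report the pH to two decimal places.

Henderson–Hasselbalch: pH = pKa + log([CH3CH2COO-]/[CH3CH2COOH]) = 4.92 + log(0.26/0.18)
pH = 4.92 + (+0.160) = 5.08

pH = 5.08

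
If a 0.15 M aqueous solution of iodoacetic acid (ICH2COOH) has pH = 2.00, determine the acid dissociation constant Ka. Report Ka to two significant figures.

Ka = 7.1 × 10^-4

[H+] = 10^(-2.00) = 1.00 × 10^-2 M
At equilibrium [HA] = 0.15 − 1.00 × 10^-2 = 1.40 × 10^-1 M
Ka = [H+][A-]/[HA] = (1.00 × 10^-2)² / 1.40 × 10^-1 = 7.1 × 10^-4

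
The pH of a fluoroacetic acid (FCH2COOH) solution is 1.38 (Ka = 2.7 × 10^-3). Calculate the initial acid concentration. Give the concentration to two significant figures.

[H+] = 10^(-1.38) = 4.17 × 10^-2 M = x
Ka = x²/(C₀ − x) ⇒ C₀ = x + x²/Ka
C₀ = 4.17 × 10^-2 + (4.17 × 10^-2)²/(2.7 × 10^-3) = 6.86 × 10^-1 M

C₀ = 6.9 × 10^-1 M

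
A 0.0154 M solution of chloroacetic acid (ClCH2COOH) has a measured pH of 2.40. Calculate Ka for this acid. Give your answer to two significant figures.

Ka = 1.4 × 10^-3

[H+] = 10^(-2.40) = 3.98 × 10^-3 M
At equilibrium [HA] = 0.0154 − 3.98 × 10^-3 = 1.14 × 10^-2 M
Ka = [H+][A-]/[HA] = (3.98 × 10^-3)² / 1.14 × 10^-2 = 1.4 × 10^-3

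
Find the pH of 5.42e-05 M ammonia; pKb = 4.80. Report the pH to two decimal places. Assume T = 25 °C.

NH3 + H2O ⇌ NH4+ + OH-
Kb = 10^(−4.80) = 1.58 × 10^-5
Kb = [OH-]²/(5.42e-05 − [OH-]) = 1.58 × 10^-5
The 5% rule fails; solving [OH-]² + Kb·[OH-] − Kb·C₀ = 0 exactly:
[OH-] = [−1.58e-05 + √(1.58e-05² + 3.43e-09)]/2 = 2.24 × 10^-5 M
pOH = −log(2.24 × 10^-5) = 4.65; pH = 14.00 − 4.65 = 9.35

pH = 9.35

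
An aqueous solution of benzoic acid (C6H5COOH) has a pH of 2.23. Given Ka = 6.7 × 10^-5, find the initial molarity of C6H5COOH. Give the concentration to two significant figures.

C₀ = 5.2 × 10^-1 M

[H+] = 10^(-2.23) = 5.89 × 10^-3 M = x
Ka = x²/(C₀ − x) ⇒ C₀ = x + x²/Ka
C₀ = 5.89 × 10^-3 + (5.89 × 10^-3)²/(6.7 × 10^-5) = 5.24 × 10^-1 M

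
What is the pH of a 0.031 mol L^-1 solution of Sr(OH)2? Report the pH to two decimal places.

Sr(OH)2 is a strong base (each formula unit releases 2 OH-); [OH-] = 0.062 M.
pOH = -log(0.062) = 1.21
pH = 14.00 - 1.21 = 12.79

pH = 12.79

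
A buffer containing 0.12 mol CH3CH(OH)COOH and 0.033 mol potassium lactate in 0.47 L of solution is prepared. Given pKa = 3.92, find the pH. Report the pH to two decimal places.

Using pH = pKa + log([base]/[acid]) with [base]/[acid] = 0.033/0.12:
pH = 3.92 + (-0.561) = 3.36

pH = 3.36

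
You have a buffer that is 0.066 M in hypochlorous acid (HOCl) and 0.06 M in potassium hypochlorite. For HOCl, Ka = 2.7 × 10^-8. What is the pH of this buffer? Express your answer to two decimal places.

pH = 7.53

pKa = −log(2.7 × 10^-8) = 7.569
Henderson–Hasselbalch: pH = pKa + log([OCl-]/[HOCl]) = 7.569 + log(0.06/0.066)
pH = 7.569 + (-0.041) = 7.53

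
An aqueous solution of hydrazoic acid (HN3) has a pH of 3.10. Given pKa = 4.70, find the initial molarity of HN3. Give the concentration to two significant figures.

C₀ = 3.2 × 10^-2 M

[H+] = 10^(-3.10) = 7.94 × 10^-4 M = x
Ka = 10^(−4.70) = 2.00 × 10^-5
Ka = x²/(C₀ − x) ⇒ C₀ = x + x²/Ka
C₀ = 7.94 × 10^-4 + (7.94 × 10^-4)²/(2.00 × 10^-5) = 3.23 × 10^-2 M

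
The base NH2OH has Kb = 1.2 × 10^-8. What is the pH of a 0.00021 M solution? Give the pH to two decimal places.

pH = 8.20

NH2OH + H2O ⇌ NH3OH+ + OH-
Kb = x²/(0.00021 − x) = 1.2 × 10^-8
Assume x ≪ 0.00021: x ≈ √(1.2 × 10^-8 × 0.00021) = 1.59 × 10^-6 M
pOH = 5.80, so pH = 14.00 − pOH = 8.20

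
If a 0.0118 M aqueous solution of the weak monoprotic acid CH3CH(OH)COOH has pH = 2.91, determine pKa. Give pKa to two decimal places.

[H+] = 10^(-2.91) = 1.23 × 10^-3 M
At equilibrium [HA] = 0.0118 − 1.23 × 10^-3 = 1.06 × 10^-2 M
Ka = [H+][A-]/[HA] = (1.23 × 10^-3)² / 1.06 × 10^-2 = 1.43 × 10^-4
pKa = -log(1.43 × 10^-4) = 3.84

pKa = 3.84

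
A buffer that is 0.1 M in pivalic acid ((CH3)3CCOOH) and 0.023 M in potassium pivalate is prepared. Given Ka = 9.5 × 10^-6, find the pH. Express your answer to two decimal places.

pH = 4.38

pKa = −log(9.5 × 10^-6) = 5.022
Henderson–Hasselbalch: pH = pKa + log([(CH3)3CCOO-]/[(CH3)3CCOOH]) = 5.022 + log(0.023/0.1)
pH = 5.022 + (-0.638) = 4.38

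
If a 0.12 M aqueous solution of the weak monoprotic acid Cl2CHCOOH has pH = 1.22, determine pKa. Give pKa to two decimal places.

pKa = 1.22

[H+] = 10^(-1.22) = 6.03 × 10^-2 M
At equilibrium [HA] = 0.12 − 6.03 × 10^-2 = 5.97 × 10^-2 M
Ka = [H+][A-]/[HA] = (6.03 × 10^-2)² / 5.97 × 10^-2 = 6.09 × 10^-2
pKa = -log(6.09 × 10^-2) = 1.22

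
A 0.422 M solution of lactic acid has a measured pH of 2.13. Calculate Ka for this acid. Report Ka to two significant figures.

[H+] = 10^(-2.13) = 7.41 × 10^-3 M
At equilibrium [HA] = 0.422 − 7.41 × 10^-3 = 4.15 × 10^-1 M
Ka = [H+][A-]/[HA] = (7.41 × 10^-3)² / 4.15 × 10^-1 = 1.3 × 10^-4

Ka = 1.3 × 10^-4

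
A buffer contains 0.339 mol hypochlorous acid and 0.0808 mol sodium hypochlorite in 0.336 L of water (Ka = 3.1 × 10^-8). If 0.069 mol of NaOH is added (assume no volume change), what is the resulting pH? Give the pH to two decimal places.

pH = 7.25

After neutralization: n(HOCl) = 0.27 mol, n(OCl-) = 0.15 mol.
pKa = −log(3.1 × 10^-8) = 7.509
pH = pKa + log(n_OCl-/n_HOCl) = 7.509 + log(0.15/0.27) = 7.509 + (-0.255)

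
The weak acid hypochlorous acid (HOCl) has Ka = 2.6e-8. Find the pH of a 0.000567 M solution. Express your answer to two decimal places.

pH = 5.42

HOCl ⇌ OCl- + H+
Ka = [H+]²/(0.000567 − [H+]) = 2.6 × 10^-8
Since Ka ≪ C₀, [H+] ≈ √(Ka·C₀) = 3.84 × 10^-6 M.
Check: 0.68% ionized — well under 5%, approximation valid.
pH = −log(3.84 × 10^-6) = 5.42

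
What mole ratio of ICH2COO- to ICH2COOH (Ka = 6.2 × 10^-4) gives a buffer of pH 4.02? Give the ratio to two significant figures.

ratio = 6.5

pKa = -log(6.2 × 10^-4) = 3.208
pH = pKa + log(r) ⇒ log(r) = 4.02 − 3.208 = +0.812
r = [ICH2COO-]/[ICH2COOH] = 10^(+0.812) = 6.49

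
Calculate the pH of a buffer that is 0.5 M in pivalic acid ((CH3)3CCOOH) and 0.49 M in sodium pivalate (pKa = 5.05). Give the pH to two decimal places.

Using pH = pKa + log([base]/[acid]) with [base]/[acid] = 0.49/0.5:
pH = 5.05 + (-0.009) = 5.04

pH = 5.04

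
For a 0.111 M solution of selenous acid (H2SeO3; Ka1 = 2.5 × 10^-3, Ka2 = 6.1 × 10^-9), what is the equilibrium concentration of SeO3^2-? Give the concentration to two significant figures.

6.1 × 10^-9 M

First ionization gives [H+] ≈ [HSeO3-] = 1.55 × 10^-2 M.
Second step: Ka2 = [H+][SeO3^2-]/[HSeO3-] ≈ [SeO3^2-] (since [H+] ≈ [HSeO3-]).
So [SeO3^2-] ≈ Ka2.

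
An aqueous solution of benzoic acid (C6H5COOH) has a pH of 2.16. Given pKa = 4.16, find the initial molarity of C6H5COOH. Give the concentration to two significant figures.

C₀ = 7.0 × 10^-1 M

[H+] = 10^(-2.16) = 6.92 × 10^-3 M = x
Ka = 10^(−4.16) = 6.92 × 10^-5
Ka = x²/(C₀ − x) ⇒ C₀ = x + x²/Ka
C₀ = 6.92 × 10^-3 + (6.92 × 10^-3)²/(6.92 × 10^-5) = 6.99 × 10^-1 M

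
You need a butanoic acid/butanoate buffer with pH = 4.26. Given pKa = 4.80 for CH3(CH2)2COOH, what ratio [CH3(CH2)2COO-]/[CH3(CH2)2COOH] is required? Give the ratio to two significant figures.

ratio = 0.29

pH = pKa + log(r) ⇒ log(r) = 4.26 − 4.80 = -0.54
r = [CH3(CH2)2COO-]/[CH3(CH2)2COOH] = 10^(-0.54) = 0.288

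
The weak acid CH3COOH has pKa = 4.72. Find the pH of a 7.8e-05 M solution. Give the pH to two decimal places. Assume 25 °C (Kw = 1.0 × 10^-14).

CH3COOH ⇌ CH3COO- + H+
Ka = 10^(−4.72) = 1.91 × 10^-5
From the ICE table, Ka = [H+]²/(7.8e-05 − [H+]) = 1.91 × 10^-5.
[H+] is not negligible relative to C₀; solve [H+]² + 1.91e-05·[H+] − 1.49e-09 = 0.
[H+] = [−1.91e-05 + √(1.91e-05² + 5.96e-09)]/2 = 3.02 × 10^-5 M
pH = −log(3.02 × 10^-5) = 4.52

pH = 4.52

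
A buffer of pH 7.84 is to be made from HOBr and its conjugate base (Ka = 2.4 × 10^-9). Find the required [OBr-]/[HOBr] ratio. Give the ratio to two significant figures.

pKa = -log(2.4 × 10^-9) = 8.620
pH = pKa + log(r) ⇒ log(r) = 7.84 − 8.620 = -0.780
r = [OBr-]/[HOBr] = 10^(-0.780) = 0.166

ratio = 0.17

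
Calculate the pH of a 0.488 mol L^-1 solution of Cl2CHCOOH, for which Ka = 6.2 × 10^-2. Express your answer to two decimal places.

Cl2CHCOOH ⇌ Cl2CHCOO- + H+
Ka = [H+]²/(0.488 − [H+]) = 6.2 × 10^-2
Here C₀/Ka ≈ 7.87, so the small-[H+] approximation fails. Use the quadratic:
[H+] = (−Ka + √(Ka² + 4·Ka·C₀))/2 = 1.46 × 10^-1 M
pH = −log[H+] = −log(1.46 × 10^-1) = 0.84

pH = 0.84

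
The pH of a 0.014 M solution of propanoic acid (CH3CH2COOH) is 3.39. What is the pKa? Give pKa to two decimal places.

pKa = 4.91

[H+] = 10^(-3.39) = 4.07 × 10^-4 M
At equilibrium [HA] = 0.014 − 4.07 × 10^-4 = 1.36 × 10^-2 M
Ka = [H+][A-]/[HA] = (4.07 × 10^-4)² / 1.36 × 10^-2 = 1.22 × 10^-5
pKa = -log(1.22 × 10^-5) = 4.91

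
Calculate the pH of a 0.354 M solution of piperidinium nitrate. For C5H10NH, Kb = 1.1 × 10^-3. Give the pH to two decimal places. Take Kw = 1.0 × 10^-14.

pH = 5.75

C5H10NH2+ is the conjugate acid of the weak base C5H10NH.
Ka = Kw/Kb = 1.0×10^-14 / 1.1 × 10^-3 = 9.09 × 10^-12
Let x = [H+] at equilibrium. Ka = x²/(0.354 − x).
Assume x ≪ 0.354: x ≈ √(9.09 × 10^-12 × 0.354) = 1.79 × 10^-6 M
pH = −log[H+] = −log(1.79 × 10^-6) = 5.75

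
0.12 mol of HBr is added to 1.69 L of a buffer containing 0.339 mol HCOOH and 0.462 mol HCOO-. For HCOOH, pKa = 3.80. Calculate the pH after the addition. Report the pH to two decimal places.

Added H+ converts HCOO- to HCOOH: HCOOH → 0.459 mol, HCOO- → 0.342 mol.
Henderson–Hasselbalch with mole ratio 0.342/0.459: pH = 3.80 + (-0.128)

pH = 3.67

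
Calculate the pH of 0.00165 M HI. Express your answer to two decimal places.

pH = 2.78

HI is a strong acid and dissociates completely, so [H+] = 0.00165 M.
pH = -log(0.00165) = 2.78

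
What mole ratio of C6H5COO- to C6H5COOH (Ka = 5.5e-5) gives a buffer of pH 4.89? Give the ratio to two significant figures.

ratio = 4.3

pKa = -log(5.5 × 10^-5) = 4.260
pH = pKa + log(r) ⇒ log(r) = 4.89 − 4.260 = +0.630
r = [C6H5COO-]/[C6H5COOH] = 10^(+0.630) = 4.27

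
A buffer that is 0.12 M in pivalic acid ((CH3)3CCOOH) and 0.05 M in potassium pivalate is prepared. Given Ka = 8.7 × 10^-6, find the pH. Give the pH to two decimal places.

pH = 4.68

pKa = −log(8.7 × 10^-6) = 5.060
Using pH = pKa + log([base]/[acid]) with [base]/[acid] = 0.05/0.12:
pH = 5.060 + (-0.380) = 4.68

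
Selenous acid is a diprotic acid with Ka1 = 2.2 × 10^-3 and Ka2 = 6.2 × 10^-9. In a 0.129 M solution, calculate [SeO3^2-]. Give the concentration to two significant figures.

6.2 × 10^-9 M

First ionization gives [H+] ≈ [HSeO3-] = 1.58 × 10^-2 M.
Second step: Ka2 = [H+][SeO3^2-]/[HSeO3-] ≈ [SeO3^2-] (since [H+] ≈ [HSeO3-]).
So [SeO3^2-] ≈ Ka2.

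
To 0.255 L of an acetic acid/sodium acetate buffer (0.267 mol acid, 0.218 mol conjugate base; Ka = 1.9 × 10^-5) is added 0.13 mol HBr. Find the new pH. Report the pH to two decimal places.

Added H+ converts CH3COO- to CH3COOH: CH3COOH → 0.397 mol, CH3COO- → 0.088 mol.
pKa = −log(1.9 × 10^-5) = 4.721
pH = pKa + log(n_CH3COO-/n_CH3COOH) = 4.721 + log(0.088/0.397) = 4.721 + (-0.654)

pH = 4.07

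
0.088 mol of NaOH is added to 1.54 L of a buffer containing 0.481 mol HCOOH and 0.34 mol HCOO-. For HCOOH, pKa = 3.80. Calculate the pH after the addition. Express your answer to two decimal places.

pH = 3.84

After neutralization: n(HCOOH) = 0.393 mol, n(HCOO-) = 0.428 mol.
Henderson–Hasselbalch with mole ratio 0.428/0.393: pH = 3.80 + (+0.037)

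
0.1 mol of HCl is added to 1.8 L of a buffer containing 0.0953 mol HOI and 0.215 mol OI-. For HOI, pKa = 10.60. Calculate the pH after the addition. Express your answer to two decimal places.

Added H+ converts OI- to HOI: HOI → 0.195 mol, OI- → 0.115 mol.
Henderson–Hasselbalch with mole ratio 0.115/0.195: pH = 10.60 + (-0.229)

pH = 10.37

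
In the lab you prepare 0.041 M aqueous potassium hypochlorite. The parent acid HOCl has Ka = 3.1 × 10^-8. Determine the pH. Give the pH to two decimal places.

OCl- is the conjugate base of the weak acid HOCl.
Kb = Kw/Ka = 1.0×10^-14 / 3.1 × 10^-8 = 3.23 × 10^-7
Kb = x²/(0.041 − x) = 3.23 × 10^-7
Assume x ≪ 0.041: x ≈ √(3.23 × 10^-7 × 0.041) = 1.15 × 10^-4 M
(x/C₀ = 0.28% < 5%, so the approximation holds.)
pOH = 3.94, so pH = 14.00 − pOH = 10.06

pH = 10.06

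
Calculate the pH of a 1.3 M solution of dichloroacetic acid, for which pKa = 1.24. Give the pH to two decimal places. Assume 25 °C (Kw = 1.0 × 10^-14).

Cl2CHCOOH ⇌ Cl2CHCOO- + H+
Ka = 10^(−1.24) = 5.75 × 10^-2
From the ICE table, Ka = [H+]²/(1.3 − [H+]) = 5.75 × 10^-2.
Here C₀/Ka ≈ 22.6, so the small-[H+] approximation fails. Use the quadratic:
[H+] = (−Ka + √(Ka² + 4·Ka·C₀))/2 = 2.46 × 10^-1 M
pH = −log[H+] = −log(2.46 × 10^-1) = 0.61

pH = 0.61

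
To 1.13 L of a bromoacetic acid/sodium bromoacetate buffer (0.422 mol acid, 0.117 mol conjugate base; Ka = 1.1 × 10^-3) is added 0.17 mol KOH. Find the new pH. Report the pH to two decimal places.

OH- converts BrCH2COOH to BrCH2COO-: BrCH2COOH → 0.252 mol, BrCH2COO- → 0.287 mol.
pKa = −log(1.1 × 10^-3) = 2.959
Henderson–Hasselbalch with mole ratio 0.287/0.252: pH = 2.959 + (+0.056)

pH = 3.02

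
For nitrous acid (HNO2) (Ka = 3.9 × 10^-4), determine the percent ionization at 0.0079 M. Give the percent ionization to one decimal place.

19.9%

HNO2 ⇌ NO2- + H+; let x = [H+] at equilibrium.
Solve x² + 0.00039x − 3.08e-06 = 0 → x = 1.57 × 10^-3 M
Fraction ionized = 1.57 × 10^-3 / 0.0079 = 0.1987 → 19.9%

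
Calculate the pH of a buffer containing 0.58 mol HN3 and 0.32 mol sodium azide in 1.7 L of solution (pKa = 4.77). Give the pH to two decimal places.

pH = 4.51

Henderson–Hasselbalch: pH = pKa + log([N3-]/[HN3]) = 4.77 + log(0.32/0.58)
pH = 4.77 + (-0.258) = 4.51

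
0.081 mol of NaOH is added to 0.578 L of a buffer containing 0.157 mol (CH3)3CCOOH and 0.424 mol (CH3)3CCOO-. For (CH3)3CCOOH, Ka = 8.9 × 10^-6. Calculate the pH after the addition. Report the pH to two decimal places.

pH = 5.87

OH- converts (CH3)3CCOOH to (CH3)3CCOO-: (CH3)3CCOOH → 0.076 mol, (CH3)3CCOO- → 0.505 mol.
pKa = −log(8.9 × 10^-6) = 5.051
Henderson–Hasselbalch with mole ratio 0.505/0.076: pH = 5.051 + (+0.822)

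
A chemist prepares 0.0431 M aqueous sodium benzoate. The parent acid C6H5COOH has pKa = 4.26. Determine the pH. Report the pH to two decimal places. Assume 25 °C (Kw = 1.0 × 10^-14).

C6H5COO- is the conjugate base of the weak acid C6H5COOH.
Ka = 10^(−4.26) = 5.50 × 10^-5
Kb = Kw/Ka = 1.0×10^-14 / 5.50 × 10^-5 = 1.82 × 10^-10
Let x = [OH-] at equilibrium. Kb = x²/(0.0431 − x).
Neglecting x in the denominator: x = √(1.82 × 10^-10 × 0.0431) = 2.80 × 10^-6 M
pOH = 5.55, so pH = 14.00 − pOH = 8.45

pH = 8.45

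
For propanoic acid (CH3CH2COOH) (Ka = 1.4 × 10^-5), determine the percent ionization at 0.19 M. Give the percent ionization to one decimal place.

0.9%

CH3CH2COOH ⇌ CH3CH2COO- + H+; let x = [H+] at equilibrium.
x ≈ √(Ka·C₀) = √(1.4 × 10^-5 × 0.19) = 1.63 × 10^-3 M
% ionization = x/C₀ × 100% = 1.63 × 10^-3/0.19 × 100% = 0.9%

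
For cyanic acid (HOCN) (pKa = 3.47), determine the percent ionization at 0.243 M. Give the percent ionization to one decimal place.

HOCN ⇌ OCN- + H+; let x = [H+] at equilibrium.
Ka = 10^(−3.47) = 3.39 × 10^-4
x ≈ √(Ka·C₀) = √(3.39 × 10^-4 × 0.243) = 9.08 × 10^-3 M
% ionization = x/C₀ × 100% = 9.08 × 10^-3/0.243 × 100% = 3.7%

3.7%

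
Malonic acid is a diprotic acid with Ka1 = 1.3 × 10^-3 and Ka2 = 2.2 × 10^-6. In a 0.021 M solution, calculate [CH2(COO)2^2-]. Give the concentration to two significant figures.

First ionization gives [H+] ≈ [CH2(COOH)COO-] = 4.62 × 10^-3 M.
Second step: Ka2 = [H+][CH2(COO)2^2-]/[CH2(COOH)COO-] ≈ [CH2(COO)2^2-] (since [H+] ≈ [CH2(COOH)COO-]).
So [CH2(COO)2^2-] ≈ Ka2.

2.2 × 10^-6 M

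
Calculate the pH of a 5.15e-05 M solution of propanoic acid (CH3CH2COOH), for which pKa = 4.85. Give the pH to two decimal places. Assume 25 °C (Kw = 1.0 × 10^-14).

CH3CH2COOH ⇌ CH3CH2COO- + H+
Ka = 10^(−4.85) = 1.41 × 10^-5
Let x = [H+] at equilibrium. Ka = x²/(5.15e-05 − x).
Here C₀/Ka ≈ 3.65, so the small-x approximation fails. Use the quadratic:
x = (−Ka + √(Ka² + 4·Ka·C₀))/2 = 2.08 × 10^-5 M
pH = −log(2.08 × 10^-5) = 4.68

pH = 4.68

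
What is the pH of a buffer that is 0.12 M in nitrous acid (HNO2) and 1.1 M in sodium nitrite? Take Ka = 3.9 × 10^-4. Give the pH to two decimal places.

pKa = −log(3.9 × 10^-4) = 3.409
pH = pKa + log([A⁻]/[HA]) = 3.409 + log(1.1/0.12)
pH = 3.409 + (+0.962) = 4.37

pH = 4.37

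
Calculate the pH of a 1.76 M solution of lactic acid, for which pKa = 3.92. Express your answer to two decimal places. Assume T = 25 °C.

pH = 1.84

CH3CH(OH)COOH ⇌ CH3CH(OH)COO- + H+
Ka = 10^(−3.92) = 1.20 × 10^-4
From the ICE table, Ka = [H+]²/(1.76 − [H+]) = 1.20 × 10^-4.
Neglecting [H+] in the denominator: [H+] = √(1.20 × 10^-4 × 1.76) = 1.45 × 10^-2 M
Check: 0.83% ionized — well under 5%, approximation valid.
pH = −log[H+] = −log(1.45 × 10^-2) = 1.84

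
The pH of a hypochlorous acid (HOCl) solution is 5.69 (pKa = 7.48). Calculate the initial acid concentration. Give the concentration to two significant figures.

C₀ = 1.3 × 10^-4 M

[H+] = 10^(-5.69) = 2.04 × 10^-6 M = x
Ka = 10^(−7.48) = 3.31 × 10^-8
Ka = x²/(C₀ − x) ⇒ C₀ = x + x²/Ka
C₀ = 2.04 × 10^-6 + (2.04 × 10^-6)²/(3.31 × 10^-8) = 1.28 × 10^-4 M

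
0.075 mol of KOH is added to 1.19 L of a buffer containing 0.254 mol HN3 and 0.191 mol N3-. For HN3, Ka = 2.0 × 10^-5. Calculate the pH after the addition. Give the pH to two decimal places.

pH = 4.87

OH- converts HN3 to N3-: HN3 → 0.179 mol, N3- → 0.266 mol.
pKa = −log(2.0 × 10^-5) = 4.699
pH = pKa + log(n_N3-/n_HN3) = 4.699 + log(0.266/0.179) = 4.699 + (+0.172)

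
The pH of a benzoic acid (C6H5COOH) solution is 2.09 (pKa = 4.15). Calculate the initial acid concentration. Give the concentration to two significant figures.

C₀ = 9.4 × 10^-1 M

[H+] = 10^(-2.09) = 8.13 × 10^-3 M = x
Ka = 10^(−4.15) = 7.08 × 10^-5
Ka = x²/(C₀ − x) ⇒ C₀ = x + x²/Ka
C₀ = 8.13 × 10^-3 + (8.13 × 10^-3)²/(7.08 × 10^-5) = 9.42 × 10^-1 M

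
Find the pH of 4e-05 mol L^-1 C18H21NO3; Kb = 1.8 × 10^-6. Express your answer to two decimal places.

pH = 8.88

C18H21NO3 + H2O ⇌ C18H22NO3+ + OH-
From the ICE table, Kb = [OH-]²/(4e-05 − [OH-]) = 1.8 × 10^-6.
The 5% rule fails; solving [OH-]² + Kb·[OH-] − Kb·C₀ = 0 exactly:
[OH-] = [−1.8e-06 + √(1.8e-06² + 2.88e-10)]/2 = 7.63 × 10^-6 M
pOH = 5.12, so pH = 14.00 − pOH = 8.88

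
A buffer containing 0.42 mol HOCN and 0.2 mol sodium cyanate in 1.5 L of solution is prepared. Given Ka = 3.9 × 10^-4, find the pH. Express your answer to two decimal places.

pH = 3.09

pKa = −log(3.9 × 10^-4) = 3.409
Henderson–Hasselbalch: pH = pKa + log([OCN-]/[HOCN]) = 3.409 + log(0.2/0.42)
pH = 3.409 + (-0.322) = 3.09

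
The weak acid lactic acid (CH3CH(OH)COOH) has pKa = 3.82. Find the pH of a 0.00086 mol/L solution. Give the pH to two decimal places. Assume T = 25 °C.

CH3CH(OH)COOH ⇌ CH3CH(OH)COO- + H+
Ka = 10^(−3.82) = 1.51 × 10^-4
From the ICE table, Ka = [H+]²/(0.00086 − [H+]) = 1.51 × 10^-4.
Here C₀/Ka ≈ 5.7, so the small-[H+] approximation fails. Use the quadratic:
[H+] = (−Ka + √(Ka² + 4·Ka·C₀))/2 = 2.93 × 10^-4 M
pH = −log(2.93 × 10^-4) = 3.53

pH = 3.53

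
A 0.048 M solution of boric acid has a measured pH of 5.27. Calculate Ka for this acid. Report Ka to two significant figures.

Ka = 6.0 × 10^-10

[H+] = 10^(-5.27) = 5.37 × 10^-6 M
At equilibrium [HA] = 0.048 − 5.37 × 10^-6 = 4.80 × 10^-2 M
Ka = [H+][A-]/[HA] = (5.37 × 10^-6)² / 4.80 × 10^-2 = 6.0 × 10^-10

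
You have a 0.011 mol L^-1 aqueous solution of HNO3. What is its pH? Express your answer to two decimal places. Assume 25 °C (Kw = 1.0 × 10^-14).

HNO3 is a strong acid and dissociates completely, so [H+] = 0.011 M.
pH = -log(0.011) = 1.96

pH = 1.96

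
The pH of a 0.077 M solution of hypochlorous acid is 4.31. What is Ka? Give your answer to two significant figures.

[H+] = 10^(-4.31) = 4.90 × 10^-5 M
At equilibrium [HA] = 0.077 − 4.90 × 10^-5 = 7.70 × 10^-2 M
Ka = [H+][A-]/[HA] = (4.90 × 10^-5)² / 7.70 × 10^-2 = 3.1 × 10^-8

Ka = 3.1 × 10^-8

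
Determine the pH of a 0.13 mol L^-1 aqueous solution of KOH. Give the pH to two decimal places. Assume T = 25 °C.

KOH is a strong base; [OH-] = 0.13 M.
pOH = -log(0.13) = 0.89
pH = 14.00 - 0.89 = 13.11

pH = 13.11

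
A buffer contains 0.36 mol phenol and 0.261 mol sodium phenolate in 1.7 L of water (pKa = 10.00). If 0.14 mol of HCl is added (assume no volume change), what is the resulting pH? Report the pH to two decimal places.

pH = 9.38

After neutralization: n(C6H5OH) = 0.5 mol, n(C6H5O-) = 0.121 mol.
pH = pKa + log([A⁻]/[HA]) = 10.00 + log(0.121/0.5) = 10.00 -0.616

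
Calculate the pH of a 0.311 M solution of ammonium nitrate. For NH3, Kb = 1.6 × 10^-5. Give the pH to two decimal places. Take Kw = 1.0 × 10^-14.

pH = 4.86

NH4+ is the conjugate acid of the weak base NH3.
Ka = Kw/Kb = 1.0×10^-14 / 1.6 × 10^-5 = 6.25 × 10^-10
Ka = x²/(0.311 − x) = 6.25 × 10^-10
Neglecting x in the denominator: x = √(6.25 × 10^-10 × 0.311) = 1.39 × 10^-5 M
(x/C₀ = 0.0045% < 5%, so the approximation holds.)
pH = −log(1.39 × 10^-5) = 4.86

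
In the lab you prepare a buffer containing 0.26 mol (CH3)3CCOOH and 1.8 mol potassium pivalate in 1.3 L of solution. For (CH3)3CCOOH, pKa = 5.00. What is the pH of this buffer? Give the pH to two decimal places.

pH = 5.84

pH = pKa + log([A⁻]/[HA]) = 5.00 + log(1.8/0.26)
pH = 5.00 + (+0.840) = 5.84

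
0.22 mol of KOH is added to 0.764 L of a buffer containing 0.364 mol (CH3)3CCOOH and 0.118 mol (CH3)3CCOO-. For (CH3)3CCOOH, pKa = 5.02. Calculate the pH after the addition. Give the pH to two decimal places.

After neutralization: n((CH3)3CCOOH) = 0.144 mol, n((CH3)3CCOO-) = 0.338 mol.
pH = pKa + log(n_(CH3)3CCOO-/n_(CH3)3CCOOH) = 5.02 + log(0.338/0.144) = 5.02 + (+0.371)

pH = 5.39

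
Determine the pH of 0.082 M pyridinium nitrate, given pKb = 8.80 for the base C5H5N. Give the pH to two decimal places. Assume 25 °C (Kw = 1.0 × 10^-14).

C5H5NH+ is the conjugate acid of the weak base C5H5N.
Kb = 10^(−8.80) = 1.58 × 10^-9
Ka = Kw/Kb = 1.0×10^-14 / 1.58 × 10^-9 = 6.33 × 10^-6
Ka = x²/(0.082 − x) = 6.33 × 10^-6
Since Ka ≪ C₀, x ≈ √(Ka·C₀) = 7.20 × 10^-4 M.
(x/C₀ = 0.88% < 5%, so the approximation holds.)
pH = −log(7.20 × 10^-4) = 3.14

pH = 3.14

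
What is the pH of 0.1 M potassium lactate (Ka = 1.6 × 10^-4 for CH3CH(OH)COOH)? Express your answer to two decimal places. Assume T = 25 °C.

CH3CH(OH)COO- is the conjugate base of the weak acid CH3CH(OH)COOH.
Kb = Kw/Ka = 1.0×10^-14 / 1.6 × 10^-4 = 6.25 × 10^-11
From the ICE table, Kb = [OH-]²/(0.1 − [OH-]) = 6.25 × 10^-11.
Assume [OH-] ≪ 0.1: [OH-] ≈ √(6.25 × 10^-11 × 0.1) = 2.50 × 10^-6 M
pOH = −log(2.50 × 10^-6) = 5.60; pH = 14.00 − 5.60 = 8.40

pH = 8.40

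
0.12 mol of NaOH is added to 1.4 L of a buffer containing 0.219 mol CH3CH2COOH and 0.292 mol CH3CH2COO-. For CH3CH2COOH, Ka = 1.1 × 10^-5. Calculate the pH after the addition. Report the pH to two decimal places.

OH- converts CH3CH2COOH to CH3CH2COO-: CH3CH2COOH → 0.099 mol, CH3CH2COO- → 0.412 mol.
pKa = −log(1.1 × 10^-5) = 4.959
pH = pKa + log(n_CH3CH2COO-/n_CH3CH2COOH) = 4.959 + log(0.412/0.099) = 4.959 + (+0.619)

pH = 5.58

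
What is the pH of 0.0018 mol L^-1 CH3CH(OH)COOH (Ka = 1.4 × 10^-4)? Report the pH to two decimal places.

pH = 3.36

CH3CH(OH)COOH ⇌ CH3CH(OH)COO- + H+
Let x = [H+] at equilibrium. Ka = x²/(0.0018 − x).
Here C₀/Ka ≈ 12.9, so the small-x approximation fails. Use the quadratic:
x = (−Ka + √(Ka² + 4·Ka·C₀))/2 = 4.37 × 10^-4 M
pH = −log[H+] = −log(4.37 × 10^-4) = 3.36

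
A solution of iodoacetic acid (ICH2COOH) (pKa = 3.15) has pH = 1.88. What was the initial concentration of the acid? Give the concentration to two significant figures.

[H+] = 10^(-1.88) = 1.32 × 10^-2 M = x
Ka = 10^(−3.15) = 7.08 × 10^-4
Ka = x²/(C₀ − x) ⇒ C₀ = x + x²/Ka
C₀ = 1.32 × 10^-2 + (1.32 × 10^-2)²/(7.08 × 10^-4) = 2.59 × 10^-1 M

C₀ = 2.6 × 10^-1 M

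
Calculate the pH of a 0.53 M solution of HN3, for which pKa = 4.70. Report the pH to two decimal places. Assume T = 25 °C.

pH = 2.49

HN3 ⇌ N3- + H+
Ka = 10^(−4.70) = 2.00 × 10^-5
From the ICE table, Ka = [H+]²/(0.53 − [H+]) = 2.00 × 10^-5.
Neglecting [H+] in the denominator: [H+] = √(2.00 × 10^-5 × 0.53) = 3.26 × 10^-3 M
Check: 0.61% ionized — well under 5%, approximation valid.
pH = −log(3.26 × 10^-3) = 2.49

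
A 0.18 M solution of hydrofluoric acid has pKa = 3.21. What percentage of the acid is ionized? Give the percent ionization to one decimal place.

HF ⇌ F- + H+; let x = [H+] at equilibrium.
Ka = 10^(−3.21) = 6.17 × 10^-4
Ka = x²/(C₀ − x); solving the quadratic gives x = 1.02 × 10^-2 M.
% ionization = x/C₀ × 100% = 1.02 × 10^-2/0.18 × 100% = 5.7%

5.7%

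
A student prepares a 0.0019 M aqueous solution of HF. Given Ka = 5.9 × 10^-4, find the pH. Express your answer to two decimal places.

HF ⇌ F- + H+
Ka = [H+]²/(0.0019 − [H+]) = 5.9 × 10^-4
The 5% rule fails; solving [H+]² + Ka·[H+] − Ka·C₀ = 0 exactly:
[H+] = [−0.00059 + √(0.00059² + 4.48e-06)]/2 = 8.04 × 10^-4 M
pH = −log(8.04 × 10^-4) = 3.09

pH = 3.09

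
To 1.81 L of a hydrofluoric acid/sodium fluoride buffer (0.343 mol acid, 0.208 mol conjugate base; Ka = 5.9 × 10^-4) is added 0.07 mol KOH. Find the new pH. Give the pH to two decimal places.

OH- converts HF to F-: HF → 0.273 mol, F- → 0.278 mol.
pKa = −log(5.9 × 10^-4) = 3.229
pH = pKa + log([A⁻]/[HA]) = 3.229 + log(0.278/0.273) = 3.229 +0.008

pH = 3.24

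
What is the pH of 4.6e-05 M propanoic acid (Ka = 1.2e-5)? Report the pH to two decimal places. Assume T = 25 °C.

pH = 4.74

CH3CH2COOH ⇌ CH3CH2COO- + H+
From the ICE table, Ka = [H+]²/(4.6e-05 − [H+]) = 1.2 × 10^-5.
The 5% rule fails; solving [H+]² + Ka·[H+] − Ka·C₀ = 0 exactly:
[H+] = [−1.2e-05 + √(1.2e-05² + 2.21e-09)]/2 = 1.82 × 10^-5 M
pH = −log(1.82 × 10^-5) = 4.74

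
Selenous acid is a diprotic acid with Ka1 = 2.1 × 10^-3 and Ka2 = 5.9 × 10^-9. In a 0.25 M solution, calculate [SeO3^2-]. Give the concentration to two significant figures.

First ionization gives [H+] ≈ [HSeO3-] = 2.19 × 10^-2 M.
Second step: Ka2 = [H+][SeO3^2-]/[HSeO3-] ≈ [SeO3^2-] (since [H+] ≈ [HSeO3-]).
So [SeO3^2-] ≈ Ka2.

5.9 × 10^-9 M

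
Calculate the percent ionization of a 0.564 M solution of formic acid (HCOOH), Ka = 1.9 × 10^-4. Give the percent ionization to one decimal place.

HCOOH ⇌ HCOO- + H+; let x = [H+] at equilibrium.
x ≈ √(Ka·C₀) = √(1.9 × 10^-4 × 0.564) = 1.04 × 10^-2 M
% ionization = x/C₀ × 100% = 1.04 × 10^-2/0.564 × 100% = 1.8%

1.8%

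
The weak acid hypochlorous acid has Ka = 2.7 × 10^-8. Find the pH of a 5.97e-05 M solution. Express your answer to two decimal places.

pH = 5.90

HOCl ⇌ OCl- + H+
From the ICE table, Ka = x²/(5.97e-05 − x) = 2.7 × 10^-8.
Neglecting x in the denominator: x = √(2.7 × 10^-8 × 5.97e-05) = 1.27 × 10^-6 M
(x/C₀ = 2.1% < 5%, so the approximation holds.)
pH = −log(1.27 × 10^-6) = 5.90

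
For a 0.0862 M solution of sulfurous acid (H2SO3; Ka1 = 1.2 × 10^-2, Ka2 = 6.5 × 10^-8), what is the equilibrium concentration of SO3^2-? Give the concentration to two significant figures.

First ionization gives [H+] ≈ [HSO3-] = 2.67 × 10^-2 M.
Second step: Ka2 = [H+][SO3^2-]/[HSO3-] ≈ [SO3^2-] (since [H+] ≈ [HSO3-]).
So [SO3^2-] ≈ Ka2.

6.5 × 10^-8 M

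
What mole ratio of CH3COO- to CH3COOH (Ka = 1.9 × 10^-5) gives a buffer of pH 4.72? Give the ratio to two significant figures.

pKa = -log(1.9 × 10^-5) = 4.721
pH = pKa + log(r) ⇒ log(r) = 4.72 − 4.721 = -0.001
r = [CH3COO-]/[CH3COOH] = 10^(-0.001) = 0.998

ratio = 1.0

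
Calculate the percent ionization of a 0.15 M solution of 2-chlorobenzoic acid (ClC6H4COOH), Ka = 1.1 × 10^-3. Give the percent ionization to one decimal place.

8.2%

ClC6H4COOH ⇌ ClC6H4COO- + H+; let x = [H+] at equilibrium.
Ka = x²/(C₀ − x); solving the quadratic gives x = 1.23 × 10^-2 M.
Fraction ionized = 1.23 × 10^-2 / 0.15 = 0.0820 → 8.2%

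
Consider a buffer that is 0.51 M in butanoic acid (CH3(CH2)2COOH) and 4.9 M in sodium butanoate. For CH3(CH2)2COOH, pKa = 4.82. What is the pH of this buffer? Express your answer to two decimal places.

pH = pKa + log([A⁻]/[HA]) = 4.82 + log(4.9/0.51)
pH = 4.82 + (+0.983) = 5.80

pH = 5.80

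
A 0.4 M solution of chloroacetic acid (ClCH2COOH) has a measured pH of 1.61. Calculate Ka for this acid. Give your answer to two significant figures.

[H+] = 10^(-1.61) = 2.45 × 10^-2 M
At equilibrium [HA] = 0.4 − 2.45 × 10^-2 = 3.76 × 10^-1 M
Ka = [H+][A-]/[HA] = (2.45 × 10^-2)² / 3.76 × 10^-1 = 1.6 × 10^-3

Ka = 1.6 × 10^-3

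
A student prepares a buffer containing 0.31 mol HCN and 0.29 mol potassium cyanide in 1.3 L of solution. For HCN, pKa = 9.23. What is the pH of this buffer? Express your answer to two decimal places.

pH = 9.20

Using pH = pKa + log([base]/[acid]) with [base]/[acid] = 0.29/0.31:
pH = 9.23 + (-0.029) = 9.20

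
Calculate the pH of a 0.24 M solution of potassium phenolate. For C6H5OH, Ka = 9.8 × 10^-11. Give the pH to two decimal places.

pH = 11.69

C6H5O- is the conjugate base of the weak acid C6H5OH.
Kb = Kw/Ka = 1.0×10^-14 / 9.8 × 10^-11 = 1.02 × 10^-4
Kb = x²/(0.24 − x) = 1.02 × 10^-4
Neglecting x in the denominator: x = √(1.02 × 10^-4 × 0.24) = 4.95 × 10^-3 M
(x/C₀ = 2.1% < 5%, so the approximation holds.)
pOH = 2.31, so pH = 14.00 − pOH = 11.69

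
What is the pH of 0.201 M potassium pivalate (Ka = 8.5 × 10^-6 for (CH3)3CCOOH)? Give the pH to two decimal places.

(CH3)3CCOO- is the conjugate base of the weak acid (CH3)3CCOOH.
Kb = Kw/Ka = 1.0×10^-14 / 8.5 × 10^-6 = 1.18 × 10^-9
Kb = [OH-]²/(0.201 − [OH-]) = 1.18 × 10^-9
Assume [OH-] ≪ 0.201: [OH-] ≈ √(1.18 × 10^-9 × 0.201) = 1.54 × 10^-5 M
([OH-]/C₀ = 0.0077% < 5%, so the approximation holds.)
pOH = −log(1.54 × 10^-5) = 4.81; pH = 14.00 − 4.81 = 9.19

pH = 9.19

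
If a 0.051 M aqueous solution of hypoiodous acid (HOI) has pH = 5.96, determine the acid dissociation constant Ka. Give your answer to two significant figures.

Ka = 2.4 × 10^-11

[H+] = 10^(-5.96) = 1.10 × 10^-6 M
At equilibrium [HA] = 0.051 − 1.10 × 10^-6 = 5.10 × 10^-2 M
Ka = [H+][A-]/[HA] = (1.10 × 10^-6)² / 5.10 × 10^-2 = 2.4 × 10^-11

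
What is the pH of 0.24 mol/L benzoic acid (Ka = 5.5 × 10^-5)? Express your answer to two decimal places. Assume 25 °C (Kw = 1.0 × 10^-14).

pH = 2.44

C6H5COOH ⇌ C6H5COO- + H+
Let x = [H+] at equilibrium. Ka = x²/(0.24 − x).
Neglecting x in the denominator: x = √(5.5 × 10^-5 × 0.24) = 3.63 × 10^-3 M
(x/C₀ = 1.5% < 5%, so the approximation holds.)
pH = −log(3.63 × 10^-3) = 2.44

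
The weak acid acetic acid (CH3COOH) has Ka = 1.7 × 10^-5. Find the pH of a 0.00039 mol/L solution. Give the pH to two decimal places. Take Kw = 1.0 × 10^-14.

pH = 4.13

CH3COOH ⇌ CH3COO- + H+
Let x = [H+] at equilibrium. Ka = x²/(0.00039 − x).
x is not negligible relative to C₀; solve x² + 1.7e-05·x − 6.63e-09 = 0.
x = (−Ka + √(Ka² + 4·Ka·C₀))/2 = 7.34 × 10^-5 M
pH = −log[H+] = −log(7.34 × 10^-5) = 4.13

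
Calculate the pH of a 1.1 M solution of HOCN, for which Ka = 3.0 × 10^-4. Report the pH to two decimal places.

pH = 1.74

HOCN ⇌ OCN- + H+
Let x = [H+] at equilibrium. Ka = x²/(1.1 − x).
Since Ka ≪ C₀, x ≈ √(Ka·C₀) = 1.82 × 10^-2 M.
Check: 1.7% ionized — well under 5%, approximation valid.
pH = −log[H+] = −log(1.82 × 10^-2) = 1.74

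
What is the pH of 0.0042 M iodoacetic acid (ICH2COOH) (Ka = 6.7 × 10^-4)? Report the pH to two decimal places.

ICH2COOH ⇌ ICH2COO- + H+
Ka = x²/(0.0042 − x) = 6.7 × 10^-4
x is not negligible relative to C₀; solve x² + 0.00067·x − 2.81e-06 = 0.
x = [−0.00067 + √(0.00067² + 1.13e-05)]/2 = 1.38 × 10^-3 M
pH = −log(1.38 × 10^-3) = 2.86

pH = 2.86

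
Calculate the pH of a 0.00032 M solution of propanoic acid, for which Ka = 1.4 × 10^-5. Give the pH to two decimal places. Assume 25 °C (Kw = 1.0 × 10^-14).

CH3CH2COOH ⇌ CH3CH2COO- + H+
From the ICE table, Ka = [H+]²/(0.00032 − [H+]) = 1.4 × 10^-5.
[H+] is not negligible relative to C₀; solve [H+]² + 1.4e-05·[H+] − 4.48e-09 = 0.
[H+] = (−Ka + √(Ka² + 4·Ka·C₀))/2 = 6.03 × 10^-5 M
pH = −log[H+] = −log(6.03 × 10^-5) = 4.22

pH = 4.22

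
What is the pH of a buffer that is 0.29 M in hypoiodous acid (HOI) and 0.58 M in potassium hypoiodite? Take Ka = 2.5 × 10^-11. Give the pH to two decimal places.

pH = 10.90

pKa = −log(2.5 × 10^-11) = 10.602
Using pH = pKa + log([base]/[acid]) with [base]/[acid] = 0.58/0.29:
pH = 10.602 + (+0.301) = 10.90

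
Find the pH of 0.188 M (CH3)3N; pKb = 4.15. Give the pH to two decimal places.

pH = 11.56

(CH3)3N + H2O ⇌ (CH3)3NH+ + OH-
Kb = 10^(−4.15) = 7.08 × 10^-5
Kb = [OH-]²/(0.188 − [OH-]) = 7.08 × 10^-5
Since Kb ≪ C₀, [OH-] ≈ √(Kb·C₀) = 3.65 × 10^-3 M.
([OH-]/C₀ = 1.9% < 5%, so the approximation holds.)
pOH = 2.44, so pH = 14.00 − pOH = 11.56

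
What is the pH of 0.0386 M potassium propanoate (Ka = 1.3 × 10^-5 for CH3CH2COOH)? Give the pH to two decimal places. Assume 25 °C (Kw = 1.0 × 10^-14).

pH = 8.74

CH3CH2COO- is the conjugate base of the weak acid CH3CH2COOH.
Kb = Kw/Ka = 1.0×10^-14 / 1.3 × 10^-5 = 7.69 × 10^-10
Let x = [OH-] at equilibrium. Kb = x²/(0.0386 − x).
Assume x ≪ 0.0386: x ≈ √(7.69 × 10^-10 × 0.0386) = 5.45 × 10^-6 M
Check: 0.014% ionized — well under 5%, approximation valid.
pOH = −log(5.45 × 10^-6) = 5.26; pH = 14.00 − 5.26 = 8.74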